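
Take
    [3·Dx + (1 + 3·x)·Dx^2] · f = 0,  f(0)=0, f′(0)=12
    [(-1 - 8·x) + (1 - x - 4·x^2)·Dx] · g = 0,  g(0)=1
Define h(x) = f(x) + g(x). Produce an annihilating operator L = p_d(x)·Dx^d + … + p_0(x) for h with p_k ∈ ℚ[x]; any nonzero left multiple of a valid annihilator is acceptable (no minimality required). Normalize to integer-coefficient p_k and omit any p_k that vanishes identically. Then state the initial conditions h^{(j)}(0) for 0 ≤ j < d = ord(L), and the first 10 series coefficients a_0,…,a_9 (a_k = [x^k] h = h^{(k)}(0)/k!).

L = (-342 - 2178·x - 6624·x^2 - 6336·x^3 - 6912·x^4)·Dx + (-36 - 696·x - 4356·x^2 - 10176·x^3 - 12960·x^4 - 11520·x^5)·Dx^2 + (13 + 101·x + 191·x^2 - 225·x^3 - 1440·x^4 - 2928·x^5 - 2304·x^6)·Dx^3  (order 3).
h: a_k = 1, 13, -13, 45, -52, 1297/5, -305, 11835/7, -4231/2, 11677, …
ICs: h(0) = 1, h′(0) = 13, h′′(0) = -26.

f: a_k = 0, 12, -18, 36, -81, 972/5, -486, 8748/7, -6561/2, 8748, …
g: a_k = 1, 1, 5, 9, 29, 65, 181, 441, 1165, 2929, …
Sum ⇒ L₀ = lclm(L_f,L_g) in ℚ(x)⟨Dx⟩.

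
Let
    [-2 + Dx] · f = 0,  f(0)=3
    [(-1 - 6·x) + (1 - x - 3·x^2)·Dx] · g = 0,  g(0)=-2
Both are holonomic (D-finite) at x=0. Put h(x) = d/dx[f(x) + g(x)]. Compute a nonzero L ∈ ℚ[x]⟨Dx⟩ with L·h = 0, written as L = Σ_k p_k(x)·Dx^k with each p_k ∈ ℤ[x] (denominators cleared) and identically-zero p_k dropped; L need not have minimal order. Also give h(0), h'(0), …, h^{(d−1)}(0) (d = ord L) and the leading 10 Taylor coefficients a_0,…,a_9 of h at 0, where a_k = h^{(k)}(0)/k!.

f: a_k = 3, 6, 6, 4, 2, 4/5, 4/15, 8/105, 2/105, 4/945, …
g: a_k = -2, -2, -8, -14, -38, -80, -194, -434, -1016, -2318, …
h₀=f+g: left-lcm gives L₀, ord ≤ 2.
Derive L from L₀ (diff closure).
L = (26 + 268·x + 300·x^2 + 864·x^3 + 324·x^4) + (-19 - 136·x - 196·x^2 - 372·x^3 + 90·x^4 + 108·x^5)·Dx + (3 + x + 23·x^2 - 30·x^3 - 126·x^4 - 54·x^5)·Dx^2  (order 2).
h: a_k = 4, -4, -30, -144, -396, -5812/5, -45562/15, -853424/105, -2190506/105, -50708692/945, …
ICs: h(0) = 4, h′(0) = -4.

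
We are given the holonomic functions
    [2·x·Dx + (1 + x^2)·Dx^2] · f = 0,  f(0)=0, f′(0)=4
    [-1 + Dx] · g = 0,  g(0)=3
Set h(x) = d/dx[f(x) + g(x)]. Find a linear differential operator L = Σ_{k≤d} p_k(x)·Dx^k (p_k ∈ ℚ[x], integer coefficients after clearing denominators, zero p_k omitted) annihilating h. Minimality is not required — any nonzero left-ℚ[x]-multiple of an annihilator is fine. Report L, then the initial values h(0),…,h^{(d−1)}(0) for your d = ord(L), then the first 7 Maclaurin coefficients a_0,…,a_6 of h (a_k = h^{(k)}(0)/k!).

f: a_k = 0, 4, 0, -4/3, 0, 4/5, 0, …
g: a_k = 3, 3, 3/2, 1/2, 1/8, 1/40, 1/240, …
Weyl lclm of L_f,L_g ⇒ L₀ (ord ≤ 3).
h=h₀': d/dx-closure on L₀ ⇒ L.
L = (2 - 4·x - 2·x^2) + (-3 + 3·x + x^2 - x^3)·Dx + (1 + x + x^2 + x^3)·Dx^2  (order 2).
h: a_k = 7, 3, -5/2, 1/2, 33/8, 1/40, -959/240, …
ICs: h(0) = 7, h′(0) = 3.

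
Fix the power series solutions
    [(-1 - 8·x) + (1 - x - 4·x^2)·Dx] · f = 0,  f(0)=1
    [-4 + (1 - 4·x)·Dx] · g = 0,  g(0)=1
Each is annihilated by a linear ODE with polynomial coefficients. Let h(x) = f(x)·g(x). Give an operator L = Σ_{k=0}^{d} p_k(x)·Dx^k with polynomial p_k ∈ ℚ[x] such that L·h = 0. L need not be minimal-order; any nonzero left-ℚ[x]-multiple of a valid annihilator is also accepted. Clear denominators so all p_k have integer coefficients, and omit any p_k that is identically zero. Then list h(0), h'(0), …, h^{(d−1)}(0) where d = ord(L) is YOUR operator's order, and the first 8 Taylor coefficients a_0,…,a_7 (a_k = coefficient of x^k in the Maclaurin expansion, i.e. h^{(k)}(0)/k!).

L = (-5 + 48·x^2) + (1 - 5·x + 16·x^3)·Dx  (order 1).
h: a_k = 1, 5, 25, 109, 465, 1925, 7881, 31965, …
ICs: h(0) = 1.

f: a_k = 1, 1, 5, 9, 29, 65, 181, 441, …
g: a_k = 1, 4, 16, 64, 256, 1024, 4096, 16384, …
f·g: L₀ = L_f ⊗_s L_g, ord ≤ 1·1.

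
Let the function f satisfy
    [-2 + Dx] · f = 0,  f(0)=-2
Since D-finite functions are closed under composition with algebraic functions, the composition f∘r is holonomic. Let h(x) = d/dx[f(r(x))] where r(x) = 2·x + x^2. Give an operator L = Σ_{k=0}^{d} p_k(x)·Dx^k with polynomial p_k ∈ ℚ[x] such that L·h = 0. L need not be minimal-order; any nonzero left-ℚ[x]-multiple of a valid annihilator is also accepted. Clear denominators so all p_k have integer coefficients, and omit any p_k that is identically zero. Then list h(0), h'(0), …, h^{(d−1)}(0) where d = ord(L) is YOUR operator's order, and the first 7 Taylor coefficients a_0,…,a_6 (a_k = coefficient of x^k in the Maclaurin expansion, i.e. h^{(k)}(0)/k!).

f: a_k = -2, -4, -4, -8/3, -4/3, -8/15, -8/45, …
Substitute x→r, Dx→(1/r')Dx; clear ⇒ L₀.
h=h₀': d/dx-closure on L₀ ⇒ L.
L = (5 + 8·x + 4·x^2) + (-1 - x)·Dx  (order 1).
h: a_k = -8, -40, -112, -688/3, -1136/3, -7984/15, -5920/9, …
ICs: h(0) = -8.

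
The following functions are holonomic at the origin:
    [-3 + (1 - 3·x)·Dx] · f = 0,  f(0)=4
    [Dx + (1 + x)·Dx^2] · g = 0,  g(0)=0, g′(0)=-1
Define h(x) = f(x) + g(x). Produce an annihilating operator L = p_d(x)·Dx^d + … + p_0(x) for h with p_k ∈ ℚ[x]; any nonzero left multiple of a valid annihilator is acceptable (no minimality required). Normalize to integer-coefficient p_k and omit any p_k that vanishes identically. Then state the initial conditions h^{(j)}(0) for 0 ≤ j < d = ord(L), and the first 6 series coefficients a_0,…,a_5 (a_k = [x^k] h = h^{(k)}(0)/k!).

f: a_k = 4, 12, 36, 108, 324, 972, …
g: a_k = 0, -1, 1/2, -1/3, 1/4, -1/5, …
f+g: L₀ = lclm(L_f,L_g), ord ≤ 1+2.
L = (66 + 18·x)·Dx + (52 + 120·x + 36·x^2)·Dx^2 + (-7 + 11·x + 27·x^2 + 9·x^3)·Dx^3  (order 3).
h: a_k = 4, 11, 73/2, 323/3, 1297/4, 4859/5, …
ICs: h(0) = 4, h′(0) = 11, h′′(0) = 73.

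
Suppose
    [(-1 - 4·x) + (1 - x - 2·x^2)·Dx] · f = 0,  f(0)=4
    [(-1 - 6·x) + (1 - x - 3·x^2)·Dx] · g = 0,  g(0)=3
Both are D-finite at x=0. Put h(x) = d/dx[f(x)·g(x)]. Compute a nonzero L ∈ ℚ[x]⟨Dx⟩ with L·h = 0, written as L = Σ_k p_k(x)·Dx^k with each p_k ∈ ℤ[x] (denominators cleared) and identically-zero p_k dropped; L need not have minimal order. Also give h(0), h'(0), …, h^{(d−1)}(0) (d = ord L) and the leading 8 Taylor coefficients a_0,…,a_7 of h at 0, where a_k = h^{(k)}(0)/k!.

L = (16 + 18·x - 36·x^2 - 368·x^3 - 132·x^4 + 900·x^5 + 720·x^6) + (-2 - 4·x + 39·x^2 + 16·x^3 - 160·x^4 - 69·x^5 + 210·x^6 + 144·x^7)·Dx  (order 1).
h: a_k = 24, 192, 684, 2592, 7920, 24264, 68712, 192000, …
ICs: h(0) = 24.

f: a_k = 4, 4, 12, 20, 44, 84, 172, 340, …
g: a_k = 3, 3, 12, 21, 57, 120, 291, 651, …
h₀=f·g: eliminate ⇒ L₀, order ≤ 1·1.
h₀' ⇒ L via d/dx closure of L₀.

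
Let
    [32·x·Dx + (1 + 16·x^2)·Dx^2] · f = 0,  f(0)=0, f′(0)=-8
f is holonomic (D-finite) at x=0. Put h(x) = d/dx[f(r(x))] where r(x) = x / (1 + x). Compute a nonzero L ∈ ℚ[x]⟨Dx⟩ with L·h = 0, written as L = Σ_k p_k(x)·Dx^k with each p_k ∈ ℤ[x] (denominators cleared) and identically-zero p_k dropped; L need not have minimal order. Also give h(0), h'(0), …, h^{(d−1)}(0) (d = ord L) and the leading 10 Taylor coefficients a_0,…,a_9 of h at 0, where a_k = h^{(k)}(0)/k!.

f: a_k = 0, -8, 0, 128/3, 0, -2048/5, 0, 32768/7, 0, -524288/9, …
L₀ from L_f via x↦r, Dx↦r'^{-1}Dx.
Differentiate: ansatz ord ≤ ord L₀ ⇒ L.
L = (2 + 34·x) + (1 + 2·x + 17·x^2)·Dx  (order 1).
h: a_k = -8, 16, 104, -480, -808, 9776, -5816, -154560, 407992, 1811536, …
ICs: h(0) = -8.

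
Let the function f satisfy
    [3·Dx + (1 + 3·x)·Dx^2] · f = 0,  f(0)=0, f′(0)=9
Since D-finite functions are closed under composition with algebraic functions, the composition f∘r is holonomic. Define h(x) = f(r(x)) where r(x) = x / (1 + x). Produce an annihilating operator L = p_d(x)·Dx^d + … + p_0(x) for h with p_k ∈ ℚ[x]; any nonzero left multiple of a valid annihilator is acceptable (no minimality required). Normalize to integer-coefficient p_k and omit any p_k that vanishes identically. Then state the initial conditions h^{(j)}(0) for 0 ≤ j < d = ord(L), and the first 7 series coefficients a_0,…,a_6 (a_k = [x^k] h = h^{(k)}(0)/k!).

f: a_k = 0, 9, -27/2, 27, -243/4, 729/5, -729/2, …
Substitute x→r, Dx→(1/r')Dx; clear ⇒ L₀.
L = (5 + 8·x)·Dx + (1 + 5·x + 4·x^2)·Dx^2  (order 2).
h: a_k = 0, 9, -45/2, 63, -765/4, 3069/5, -4095/2, …
ICs: h(0) = 0, h′(0) = 9.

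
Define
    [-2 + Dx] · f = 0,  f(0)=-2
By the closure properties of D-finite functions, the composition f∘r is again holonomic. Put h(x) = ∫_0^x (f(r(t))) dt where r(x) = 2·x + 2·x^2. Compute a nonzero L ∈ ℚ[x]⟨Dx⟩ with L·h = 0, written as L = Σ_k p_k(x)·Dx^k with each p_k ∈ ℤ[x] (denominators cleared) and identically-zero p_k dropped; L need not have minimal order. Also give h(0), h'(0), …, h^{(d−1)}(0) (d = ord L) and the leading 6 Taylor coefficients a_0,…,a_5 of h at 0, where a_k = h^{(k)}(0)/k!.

L = (-4 - 8·x)·Dx + Dx^2  (order 2).
h: a_k = 0, -2, -4, -8, -40/3, -304/15, …
ICs: h(0) = 0, h′(0) = -2.

f: a_k = -2, -4, -4, -8/3, -4/3, -8/15, …
h₀=f(r): pull back L_f along r ⇒ L₀.
Integrate: L := L₀·Dx.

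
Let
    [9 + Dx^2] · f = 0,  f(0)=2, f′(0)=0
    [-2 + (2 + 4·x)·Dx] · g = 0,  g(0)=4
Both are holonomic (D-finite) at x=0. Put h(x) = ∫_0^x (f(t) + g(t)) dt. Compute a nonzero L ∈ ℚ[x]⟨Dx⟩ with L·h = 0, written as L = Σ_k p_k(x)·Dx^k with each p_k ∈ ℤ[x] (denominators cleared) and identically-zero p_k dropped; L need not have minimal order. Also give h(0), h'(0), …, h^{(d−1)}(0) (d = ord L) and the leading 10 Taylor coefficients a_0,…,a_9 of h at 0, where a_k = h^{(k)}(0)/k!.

f: a_k = 2, 0, -9, 0, 27/4, 0, -81/40, 0, 729/2240, 0, …
g: a_k = 4, 4, -2, 2, -5/2, 7/2, -21/4, 33/4, -429/32, 715/32, …
Sum ⇒ L₀ = lclm(L_f,L_g) in ℚ(x)⟨Dx⟩.
h=∫₀ˣh₀: take L = L₀·Dx.
L = (-54 - 162·x - 162·x^2)·Dx + (36 + 234·x + 486·x^2 + 324·x^3)·Dx^2 + (-6 - 18·x - 18·x^2)·Dx^3 + (4 + 26·x + 54·x^2 + 36·x^3)·Dx^4  (order 4).
h: a_k = 0, 6, 2, -11/3, 1/2, 17/20, 7/12, -291/280, 33/32, -9767/6720, …
ICs: h(0) = 0, h′(0) = 6, h′′(0) = 4, h′′′(0) = -22.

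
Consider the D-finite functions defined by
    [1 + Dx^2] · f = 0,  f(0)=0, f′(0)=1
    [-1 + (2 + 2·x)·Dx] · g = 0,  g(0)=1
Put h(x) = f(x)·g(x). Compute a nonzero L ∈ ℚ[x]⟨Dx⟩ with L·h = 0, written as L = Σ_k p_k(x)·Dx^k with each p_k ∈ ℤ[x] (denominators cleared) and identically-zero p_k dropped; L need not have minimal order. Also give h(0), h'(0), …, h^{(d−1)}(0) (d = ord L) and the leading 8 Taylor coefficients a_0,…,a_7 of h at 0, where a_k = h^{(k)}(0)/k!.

f: a_k = 0, 1, 0, -1/6, 0, 1/120, 0, -1/5040, …
g: a_k = 1, 1/2, -1/8, 1/16, -5/128, 7/256, -21/1024, 33/2048, …
f·g: L₀ = L_f ⊗_s L_g, ord ≤ 2·1.
L = (7 + 8·x + 4·x^2) + (-4 - 4·x)·Dx + (4 + 8·x + 4·x^2)·Dx^2  (order 2).
h: a_k = 0, 1, 1/2, -7/24, -1/48, -19/1920, 27/1280, -983/64512, …
ICs: h(0) = 0, h′(0) = 1.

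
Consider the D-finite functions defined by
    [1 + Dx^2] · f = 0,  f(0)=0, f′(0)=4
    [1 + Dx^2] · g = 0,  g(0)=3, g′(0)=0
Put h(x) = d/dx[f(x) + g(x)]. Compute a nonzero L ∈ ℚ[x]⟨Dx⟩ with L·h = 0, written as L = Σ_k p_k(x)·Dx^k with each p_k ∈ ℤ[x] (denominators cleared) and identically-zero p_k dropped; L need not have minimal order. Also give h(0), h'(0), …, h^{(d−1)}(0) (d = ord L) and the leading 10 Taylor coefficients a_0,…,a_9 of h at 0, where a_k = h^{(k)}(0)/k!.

L = 1 + Dx^2  (order 2).
h: a_k = 4, -3, -2, 1/2, 1/6, -1/40, -1/180, 1/1680, 1/10080, -1/120960, …
ICs: h(0) = 4, h′(0) = -3.

f: a_k = 0, 4, 0, -2/3, 0, 1/30, 0, -1/1260, 0, 1/90720, …
g: a_k = 3, 0, -3/2, 0, 1/8, 0, -1/240, 0, 1/13440, 0, …
h₀=f+g: left-lcm gives L₀, ord ≤ 4.
Derive L from L₀ (diff closure).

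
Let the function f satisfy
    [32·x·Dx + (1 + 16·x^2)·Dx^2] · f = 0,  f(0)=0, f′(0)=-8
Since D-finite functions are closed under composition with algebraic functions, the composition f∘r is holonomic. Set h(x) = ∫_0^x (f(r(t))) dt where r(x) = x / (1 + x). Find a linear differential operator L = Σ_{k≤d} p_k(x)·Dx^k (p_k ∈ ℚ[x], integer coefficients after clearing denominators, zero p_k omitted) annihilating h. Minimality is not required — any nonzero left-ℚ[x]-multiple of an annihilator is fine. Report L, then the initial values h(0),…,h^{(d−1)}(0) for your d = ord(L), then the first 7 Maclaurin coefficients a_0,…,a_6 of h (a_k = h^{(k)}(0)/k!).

L = (2 + 34·x)·Dx^2 + (1 + 2·x + 17·x^2)·Dx^3  (order 3).
h: a_k = 0, 0, -4, 8/3, 26/3, -24, -404/15, …
ICs: h(0) = 0, h′(0) = 0, h′′(0) = -8.

f: a_k = 0, -8, 0, 128/3, 0, -2048/5, 0, …
Change of var in L_f (x↦r) gives L₀.
h=∫₀ˣh₀: take L = L₀·Dx.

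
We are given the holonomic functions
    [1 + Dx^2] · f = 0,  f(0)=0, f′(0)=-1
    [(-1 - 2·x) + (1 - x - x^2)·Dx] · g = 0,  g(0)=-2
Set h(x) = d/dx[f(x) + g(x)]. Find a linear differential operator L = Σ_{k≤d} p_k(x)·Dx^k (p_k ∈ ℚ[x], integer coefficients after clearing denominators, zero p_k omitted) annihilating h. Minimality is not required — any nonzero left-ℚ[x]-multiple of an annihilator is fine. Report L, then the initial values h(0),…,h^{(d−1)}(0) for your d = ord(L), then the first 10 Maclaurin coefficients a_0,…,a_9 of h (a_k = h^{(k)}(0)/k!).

f: a_k = 0, -1, 0, 1/6, 0, -1/120, 0, 1/5040, 0, -1/362880, …
g: a_k = -2, -2, -4, -6, -10, -16, -26, -42, -68, -110, …
Weyl lclm of L_f,L_g ⇒ L₀ (ord ≤ 3).
h=h₀': d/dx-closure on L₀ ⇒ L.
L = (124 + 358·x + 470·x^2 + 230·x^3 + 130·x^4 + 18·x^5 + 6·x^6) + (-19 - 29·x + 36·x^2 + 55·x^3 + 50·x^4 + 27·x^5 + 7·x^6 + 2·x^7)·Dx + (124 + 358·x + 470·x^2 + 230·x^3 + 130·x^4 + 18·x^5 + 6·x^6)·Dx^2 + (-19 - 29·x + 36·x^2 + 55·x^3 + 50·x^4 + 27·x^5 + 7·x^6 + 2·x^7)·Dx^3  (order 3).
h: a_k = -3, -8, -35/2, -40, -1921/24, -156, -211679/720, -544, -39916801/40320, -1780, …
ICs: h(0) = -3, h′(0) = -8, h′′(0) = -35.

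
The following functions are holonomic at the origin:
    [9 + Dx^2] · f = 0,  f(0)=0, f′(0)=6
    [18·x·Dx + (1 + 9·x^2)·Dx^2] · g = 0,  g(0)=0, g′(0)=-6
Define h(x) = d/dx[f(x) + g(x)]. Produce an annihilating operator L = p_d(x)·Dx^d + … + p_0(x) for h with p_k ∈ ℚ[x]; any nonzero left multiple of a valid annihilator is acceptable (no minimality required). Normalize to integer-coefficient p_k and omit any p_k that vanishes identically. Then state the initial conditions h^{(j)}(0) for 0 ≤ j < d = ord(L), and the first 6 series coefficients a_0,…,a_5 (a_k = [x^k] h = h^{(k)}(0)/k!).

L = (-1782·x + 20412·x^3 + 13122·x^5) + (-9 + 567·x^2 + 6561·x^4 + 6561·x^6)·Dx + (-198·x + 2268·x^3 + 1458·x^5)·Dx^2 + (-1 + 63·x^2 + 729·x^4 + 729·x^6)·Dx^3  (order 3).
h: a_k = 0, 0, 27, 0, -1863/4, 0, …
ICs: h(0) = 0, h′(0) = 0, h′′(0) = 54.

f: a_k = 0, 6, 0, -9, 0, 81/20, …
g: a_k = 0, -6, 0, 18, 0, -486/5, …
L₀ := lclm(L_f,L_g); ord L₀ ≤ 2+2.
h=h₀': d/dx-closure on L₀ ⇒ L.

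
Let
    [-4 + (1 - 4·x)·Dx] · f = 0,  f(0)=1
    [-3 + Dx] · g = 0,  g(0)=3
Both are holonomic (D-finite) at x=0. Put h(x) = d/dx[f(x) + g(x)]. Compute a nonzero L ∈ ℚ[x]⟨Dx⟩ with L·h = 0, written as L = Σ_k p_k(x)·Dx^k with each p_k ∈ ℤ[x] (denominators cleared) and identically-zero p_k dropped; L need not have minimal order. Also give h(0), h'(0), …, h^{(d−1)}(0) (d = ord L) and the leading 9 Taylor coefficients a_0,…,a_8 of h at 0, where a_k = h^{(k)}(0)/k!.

L = (216 + 288·x) + (-87 - 72·x + 144·x^2)·Dx + (5 - 8·x - 48·x^2)·Dx^2  (order 2).
h: a_k = 13, 59, 465/2, 2129/2, 41203/8, 983769/40, 9175769/80, 293603467/560, 10569652641/4480, …
ICs: h(0) = 13, h′(0) = 59.

f: a_k = 1, 4, 16, 64, 256, 1024, 4096, 16384, 65536, …
g: a_k = 3, 9, 27/2, 27/2, 81/8, 243/40, 243/80, 729/560, 2187/4480, …
f+g: L₀ = lclm(L_f,L_g), ord ≤ 1+1.
Derive L from L₀ (diff closure).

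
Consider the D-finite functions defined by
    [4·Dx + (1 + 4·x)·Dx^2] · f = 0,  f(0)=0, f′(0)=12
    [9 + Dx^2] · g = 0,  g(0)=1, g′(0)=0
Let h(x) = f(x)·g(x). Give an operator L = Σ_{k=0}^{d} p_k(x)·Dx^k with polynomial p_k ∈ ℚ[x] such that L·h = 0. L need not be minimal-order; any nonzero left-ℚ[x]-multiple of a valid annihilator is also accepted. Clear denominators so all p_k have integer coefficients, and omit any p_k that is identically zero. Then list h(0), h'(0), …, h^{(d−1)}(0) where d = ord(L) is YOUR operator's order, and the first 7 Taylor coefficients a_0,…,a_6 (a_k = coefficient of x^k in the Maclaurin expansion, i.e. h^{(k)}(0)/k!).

L = (-2043 - 1296·x + 44064·x^2 + 186624·x^3 + 186624·x^4) + (72 + 5472·x + 31104·x^2 + 41472·x^3)·Dx + (-182 + 864·x + 12096·x^2 + 41472·x^3 + 41472·x^4)·Dx^2 + (8 + 608·x + 3456·x^2 + 4608·x^3)·Dx^3 + (5 + 112·x + 800·x^2 + 2304·x^3 + 2304·x^4)·Dx^4  (order 4).
h: a_k = 0, 12, -24, 10, -84, 3669/10, -1265, …
ICs: h(0) = 0, h′(0) = 12, h′′(0) = -48, h′′′(0) = 60.

f: a_k = 0, 12, -24, 64, -192, 3072/5, -2048, …
g: a_k = 1, 0, -9/2, 0, 27/8, 0, -81/80, …
Product ⇒ symmetric product L₀, ord ≤ 4.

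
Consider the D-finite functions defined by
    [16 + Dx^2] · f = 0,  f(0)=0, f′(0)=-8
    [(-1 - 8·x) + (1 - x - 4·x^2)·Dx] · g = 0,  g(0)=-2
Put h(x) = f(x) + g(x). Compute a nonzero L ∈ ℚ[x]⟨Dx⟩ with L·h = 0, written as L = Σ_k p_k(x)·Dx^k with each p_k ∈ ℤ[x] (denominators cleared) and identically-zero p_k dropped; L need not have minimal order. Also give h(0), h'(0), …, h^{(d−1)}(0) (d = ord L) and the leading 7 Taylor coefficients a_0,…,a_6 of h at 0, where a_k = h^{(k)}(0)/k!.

f: a_k = 0, -8, 0, 64/3, 0, -256/15, 0, …
g: a_k = -2, -2, -10, -18, -58, -130, -362, …
f+g: L₀ = lclm(L_f,L_g), ord ≤ 2+1.
L = (-560 - 4608·x - 1664·x^2 - 6144·x^3 - 10240·x^4 - 16384·x^5) + (208 - 272·x - 896·x^2 + 1408·x^3 + 1536·x^4 - 6144·x^5 - 8192·x^6)·Dx + (-35 - 288·x - 104·x^2 - 384·x^3 - 640·x^4 - 1024·x^5)·Dx^2 + (13 - 17·x - 56·x^2 + 88·x^3 + 96·x^4 - 384·x^5 - 512·x^6)·Dx^3  (order 3).
h: a_k = -2, -10, -10, 10/3, -58, -2206/15, -362, …
ICs: h(0) = -2, h′(0) = -10, h′′(0) = -20.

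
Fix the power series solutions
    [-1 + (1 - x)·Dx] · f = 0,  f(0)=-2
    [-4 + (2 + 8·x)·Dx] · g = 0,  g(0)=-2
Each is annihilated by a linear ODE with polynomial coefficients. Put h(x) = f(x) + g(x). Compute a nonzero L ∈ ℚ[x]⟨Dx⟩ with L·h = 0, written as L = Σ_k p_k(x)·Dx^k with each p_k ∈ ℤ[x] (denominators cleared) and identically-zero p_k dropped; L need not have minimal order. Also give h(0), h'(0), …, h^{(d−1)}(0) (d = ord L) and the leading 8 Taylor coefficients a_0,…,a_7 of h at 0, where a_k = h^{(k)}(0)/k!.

f: a_k = -2, -2, -2, -2, -2, -2, -2, -2, …
g: a_k = -2, -4, 4, -8, 20, -56, 168, -528, …
Sum ⇒ L₀ = lclm(L_f,L_g) in ℚ(x)⟨Dx⟩.
L = (-8 - 12·x) + (6 + 8·x + 36·x^2)·Dx + (1 - 3·x - 22·x^2 + 24·x^3)·Dx^2  (order 2).
h: a_k = -4, -6, 2, -10, 18, -58, 166, -530, …
ICs: h(0) = -4, h′(0) = -6.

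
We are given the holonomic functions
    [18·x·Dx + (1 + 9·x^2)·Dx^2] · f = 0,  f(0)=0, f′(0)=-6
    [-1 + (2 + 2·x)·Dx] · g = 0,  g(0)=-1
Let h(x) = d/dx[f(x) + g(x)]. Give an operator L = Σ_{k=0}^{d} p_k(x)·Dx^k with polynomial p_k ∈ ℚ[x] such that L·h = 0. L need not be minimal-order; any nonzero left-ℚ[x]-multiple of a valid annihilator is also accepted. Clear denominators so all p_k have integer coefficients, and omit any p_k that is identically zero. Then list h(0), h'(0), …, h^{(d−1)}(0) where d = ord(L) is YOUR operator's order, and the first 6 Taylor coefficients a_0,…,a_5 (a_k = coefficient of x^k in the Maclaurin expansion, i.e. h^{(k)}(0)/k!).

f: a_k = 0, -6, 0, 18, 0, -486/5, …
g: a_k = -1, -1/2, 1/8, -1/16, 5/128, -7/256, …
L₀ := lclm(L_f,L_g); ord L₀ ≤ 2+1.
Derive L from L₀ (diff closure).
L = (-36 - 90·x + 972·x^2 + 486·x^3) + (-75 - 144·x + 1818·x^2 + 3888·x^3 + 1701·x^4)·Dx + (-2 + 70·x + 108·x^2 + 684·x^3 + 1134·x^4 + 486·x^5)·Dx^2  (order 2).
h: a_k = -13/2, 1/4, 861/16, 5/32, -124451/256, 63/512, …
ICs: h(0) = -13/2, h′(0) = 1/4.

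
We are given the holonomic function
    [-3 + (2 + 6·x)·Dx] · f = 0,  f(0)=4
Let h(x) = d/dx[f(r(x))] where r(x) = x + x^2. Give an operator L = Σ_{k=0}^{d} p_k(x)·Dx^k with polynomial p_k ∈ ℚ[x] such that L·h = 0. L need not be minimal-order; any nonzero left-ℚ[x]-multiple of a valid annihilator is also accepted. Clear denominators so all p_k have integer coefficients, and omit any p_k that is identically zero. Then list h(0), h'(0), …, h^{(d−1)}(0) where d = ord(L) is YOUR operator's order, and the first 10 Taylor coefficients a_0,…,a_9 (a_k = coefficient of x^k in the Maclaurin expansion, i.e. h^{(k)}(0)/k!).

f: a_k = 4, 6, -9/2, 27/4, -405/32, 1701/64, -15309/256, 72171/512, -2814669/8192, 14073345/16384, …
Change of var in L_f (x↦r) gives L₀.
Differentiate: ansatz ord ≤ ord L₀ ⇒ L.
L = 1 + (-2 - 10·x - 18·x^2 - 12·x^3)·Dx  (order 1).
h: a_k = 6, 3, -27/4, 99/8, -1215/64, 2997/128, -9639/512, -6237/1024, 1073817/16384, -5561055/32768, …
ICs: h(0) = 6.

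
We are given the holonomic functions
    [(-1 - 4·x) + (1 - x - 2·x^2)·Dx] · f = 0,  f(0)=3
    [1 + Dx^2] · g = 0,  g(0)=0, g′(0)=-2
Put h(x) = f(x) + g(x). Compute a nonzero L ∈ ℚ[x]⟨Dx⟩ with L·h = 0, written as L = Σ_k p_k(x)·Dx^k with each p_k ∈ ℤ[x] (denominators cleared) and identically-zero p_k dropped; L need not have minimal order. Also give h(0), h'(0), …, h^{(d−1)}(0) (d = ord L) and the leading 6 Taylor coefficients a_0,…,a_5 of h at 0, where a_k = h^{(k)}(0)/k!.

f: a_k = 3, 3, 9, 15, 33, 63, …
g: a_k = 0, -2, 0, 1/3, 0, -1/60, …
f+g: L₀ = lclm(L_f,L_g), ord ≤ 1+2.
L = (31 + 146·x + 133·x^2 + 184·x^3 + 20·x^4 + 16·x^5) + (-7 - 3·x + 3·x^2 + 37·x^3 + 42·x^4 + 12·x^5 + 8·x^6)·Dx + (31 + 146·x + 133·x^2 + 184·x^3 + 20·x^4 + 16·x^5)·Dx^2 + (-7 - 3·x + 3·x^2 + 37·x^3 + 42·x^4 + 12·x^5 + 8·x^6)·Dx^3  (order 3).
h: a_k = 3, 1, 9, 46/3, 33, 3779/60, …
ICs: h(0) = 3, h′(0) = 1, h′′(0) = 18.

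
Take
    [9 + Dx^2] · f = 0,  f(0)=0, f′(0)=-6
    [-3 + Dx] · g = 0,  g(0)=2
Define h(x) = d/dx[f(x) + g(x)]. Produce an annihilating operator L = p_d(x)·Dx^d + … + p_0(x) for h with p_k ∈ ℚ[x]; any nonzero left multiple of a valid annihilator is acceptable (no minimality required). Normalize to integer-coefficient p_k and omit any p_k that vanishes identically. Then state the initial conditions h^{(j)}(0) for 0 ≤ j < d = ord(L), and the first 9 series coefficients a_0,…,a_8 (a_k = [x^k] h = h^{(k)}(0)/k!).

L = 27 - 9·Dx + 3·Dx^2 - Dx^3  (order 3).
h: a_k = 0, 18, 54, 27, 0, 243/20, 243/20, 729/280, 0, …
ICs: h(0) = 0, h′(0) = 18, h′′(0) = 108.

f: a_k = 0, -6, 0, 9, 0, -81/20, 0, 243/280, 0, …
g: a_k = 2, 6, 9, 9, 27/4, 81/20, 81/40, 243/280, 729/2240, …
Weyl lclm of L_f,L_g ⇒ L₀ (ord ≤ 3).
Derive L from L₀ (diff closure).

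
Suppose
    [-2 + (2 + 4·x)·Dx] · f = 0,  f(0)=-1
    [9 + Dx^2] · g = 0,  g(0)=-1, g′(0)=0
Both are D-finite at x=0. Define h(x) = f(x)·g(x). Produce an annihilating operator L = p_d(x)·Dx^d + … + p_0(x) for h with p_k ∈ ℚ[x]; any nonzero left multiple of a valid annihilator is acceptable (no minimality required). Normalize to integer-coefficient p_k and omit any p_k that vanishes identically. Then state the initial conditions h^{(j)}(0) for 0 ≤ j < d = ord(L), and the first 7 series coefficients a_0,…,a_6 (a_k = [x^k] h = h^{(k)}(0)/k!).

f: a_k = -1, -1, 1/2, -1/2, 5/8, -7/8, 21/16, …
g: a_k = -1, 0, 9/2, 0, -27/8, 0, 81/80, …
f·g: L₀ = L_f ⊗_s L_g, ord ≤ 1·2.
L = (12 + 36·x + 36·x^2) + (-2 - 4·x)·Dx + (1 + 4·x + 4·x^2)·Dx^2  (order 2).
h: a_k = 1, 1, -5, -4, 5, 2, -6/5, …
ICs: h(0) = 1, h′(0) = 1.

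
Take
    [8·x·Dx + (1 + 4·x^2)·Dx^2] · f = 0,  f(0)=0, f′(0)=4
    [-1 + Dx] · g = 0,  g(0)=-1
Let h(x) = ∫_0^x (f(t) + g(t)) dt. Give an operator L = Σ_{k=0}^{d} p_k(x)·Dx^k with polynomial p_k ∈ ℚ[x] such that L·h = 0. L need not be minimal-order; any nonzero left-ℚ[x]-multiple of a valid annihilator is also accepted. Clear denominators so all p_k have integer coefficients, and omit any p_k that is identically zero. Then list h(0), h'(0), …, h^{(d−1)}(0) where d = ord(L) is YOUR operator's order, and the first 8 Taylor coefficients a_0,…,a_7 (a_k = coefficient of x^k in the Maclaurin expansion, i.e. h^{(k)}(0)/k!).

f: a_k = 0, 4, 0, -16/3, 0, 64/5, 0, -256/7, …
g: a_k = -1, -1, -1/2, -1/6, -1/24, -1/120, -1/720, -1/5040, …
h₀=f+g: left-lcm gives L₀, ord ≤ 3.
Integrate: L := L₀·Dx.
L = (8 - 8·x - 96·x^2 - 32·x^3)·Dx^2 + (-9 + 88·x^2 - 16·x^4)·Dx^3 + (1 + 8·x + 8·x^2 + 32·x^3 + 16·x^4)·Dx^4  (order 4).
h: a_k = 0, -1, 3/2, -1/6, -11/8, -1/120, 307/144, -1/5040, …
ICs: h(0) = 0, h′(0) = -1, h′′(0) = 3, h′′′(0) = -1.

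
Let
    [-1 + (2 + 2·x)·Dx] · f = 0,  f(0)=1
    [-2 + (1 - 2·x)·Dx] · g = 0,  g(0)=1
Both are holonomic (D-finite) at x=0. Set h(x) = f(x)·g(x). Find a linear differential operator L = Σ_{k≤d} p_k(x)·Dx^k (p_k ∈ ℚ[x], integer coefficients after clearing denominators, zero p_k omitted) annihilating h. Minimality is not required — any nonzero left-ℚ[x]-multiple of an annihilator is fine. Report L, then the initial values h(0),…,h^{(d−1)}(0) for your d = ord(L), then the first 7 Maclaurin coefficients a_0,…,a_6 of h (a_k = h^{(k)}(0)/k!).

f: a_k = 1, 1/2, -1/8, 1/16, -5/128, 7/256, -21/1024, …
g: a_k = 1, 2, 4, 8, 16, 32, 64, …
h₀=f·g: eliminate ⇒ L₀, order ≤ 1·1.
L = (5 + 2·x) + (-2 + 2·x + 4·x^2)·Dx  (order 1).
h: a_k = 1, 5/2, 39/8, 157/16, 2507/128, 10035/256, 80259/1024, …
ICs: h(0) = 1.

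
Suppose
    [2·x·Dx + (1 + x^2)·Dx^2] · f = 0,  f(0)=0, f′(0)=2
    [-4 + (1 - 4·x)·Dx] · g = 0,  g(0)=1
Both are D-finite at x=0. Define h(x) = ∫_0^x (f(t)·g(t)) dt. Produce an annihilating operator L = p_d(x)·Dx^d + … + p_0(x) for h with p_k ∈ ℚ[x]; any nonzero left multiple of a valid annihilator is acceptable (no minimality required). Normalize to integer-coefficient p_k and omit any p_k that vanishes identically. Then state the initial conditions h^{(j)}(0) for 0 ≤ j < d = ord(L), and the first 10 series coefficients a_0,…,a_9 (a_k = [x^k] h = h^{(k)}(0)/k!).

f: a_k = 0, 2, 0, -2/3, 0, 2/5, 0, -2/7, 0, 2/9, …
g: a_k = 1, 4, 16, 64, 256, 1024, 4096, 16384, 65536, 262144, …
h₀=f·g: eliminate ⇒ L₀, order ≤ 2·1.
h=∫h₀ ⇒ L = L₀·Dx.
L = 8·x·Dx + (8 - 2·x + 16·x^2)·Dx^2 + (-1 + 4·x - x^2 + 4·x^3)·Dx^3  (order 3).
h: a_k = 0, 0, 1, 8/3, 47/6, 376/15, 3763/45, 30104/105, 421441/420, 3371528/945, …
ICs: h(0) = 0, h′(0) = 0, h′′(0) = 2.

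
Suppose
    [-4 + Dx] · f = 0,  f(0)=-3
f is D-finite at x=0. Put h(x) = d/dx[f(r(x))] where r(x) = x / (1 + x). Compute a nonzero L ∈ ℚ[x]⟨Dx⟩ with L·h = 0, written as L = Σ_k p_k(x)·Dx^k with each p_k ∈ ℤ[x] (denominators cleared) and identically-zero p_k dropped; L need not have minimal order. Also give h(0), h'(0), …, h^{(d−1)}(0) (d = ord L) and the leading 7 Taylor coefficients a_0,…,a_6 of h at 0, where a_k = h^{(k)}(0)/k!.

L = (2 - 2·x) + (-1 - 2·x - x^2)·Dx  (order 1).
h: a_k = -12, -24, 12, 16, -28, 88/5, 68/15, …
ICs: h(0) = -12.

f: a_k = -3, -12, -24, -32, -32, -128/5, -256/15, …
Change of var in L_f (x↦r) gives L₀.
Differentiate: ansatz ord ≤ ord L₀ ⇒ L.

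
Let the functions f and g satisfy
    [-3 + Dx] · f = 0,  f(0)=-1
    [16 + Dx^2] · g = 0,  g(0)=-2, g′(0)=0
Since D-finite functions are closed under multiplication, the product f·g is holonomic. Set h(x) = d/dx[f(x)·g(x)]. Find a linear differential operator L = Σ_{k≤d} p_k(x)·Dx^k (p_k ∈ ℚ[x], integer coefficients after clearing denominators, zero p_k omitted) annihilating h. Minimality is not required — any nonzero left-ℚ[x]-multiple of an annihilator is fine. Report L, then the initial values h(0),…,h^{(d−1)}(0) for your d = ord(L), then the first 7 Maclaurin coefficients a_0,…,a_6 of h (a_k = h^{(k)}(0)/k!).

L = 25 - 6·Dx + Dx^2  (order 2).
h: a_k = 6, -14, -117, -527/3, -79/4, 11753/60, 25481/120, …
ICs: h(0) = 6, h′(0) = -14.

f: a_k = -1, -3, -9/2, -9/2, -27/8, -81/40, -81/80, …
g: a_k = -2, 0, 16, 0, -64/3, 0, 512/45, …
L₀ := L_f ⊗_s L_g (sym. prod.), ord ≤ 2.
Derive L from L₀ (diff closure).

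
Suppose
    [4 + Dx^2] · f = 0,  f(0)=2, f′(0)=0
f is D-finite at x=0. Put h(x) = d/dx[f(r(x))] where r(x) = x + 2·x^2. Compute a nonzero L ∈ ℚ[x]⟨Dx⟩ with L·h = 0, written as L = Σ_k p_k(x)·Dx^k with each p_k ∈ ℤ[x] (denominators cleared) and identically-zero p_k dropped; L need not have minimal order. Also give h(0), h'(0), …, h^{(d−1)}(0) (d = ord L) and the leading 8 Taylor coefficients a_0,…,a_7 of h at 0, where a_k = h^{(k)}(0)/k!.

f: a_k = 2, 0, -4, 0, 4/3, 0, -8/45, 0, …
Substitute x→r, Dx→(1/r')Dx; clear ⇒ L₀.
Differentiate: ansatz ord ≤ ord L₀ ⇒ L.
L = (52 + 64·x + 384·x^2 + 1024·x^3 + 1024·x^4) + (-12 - 48·x)·Dx + (1 + 8·x + 16·x^2)·Dx^2  (order 2).
h: a_k = 0, -8, -48, -176/3, 160/3, 2864/15, 4256/15, 26912/315, …
ICs: h(0) = 0, h′(0) = -8.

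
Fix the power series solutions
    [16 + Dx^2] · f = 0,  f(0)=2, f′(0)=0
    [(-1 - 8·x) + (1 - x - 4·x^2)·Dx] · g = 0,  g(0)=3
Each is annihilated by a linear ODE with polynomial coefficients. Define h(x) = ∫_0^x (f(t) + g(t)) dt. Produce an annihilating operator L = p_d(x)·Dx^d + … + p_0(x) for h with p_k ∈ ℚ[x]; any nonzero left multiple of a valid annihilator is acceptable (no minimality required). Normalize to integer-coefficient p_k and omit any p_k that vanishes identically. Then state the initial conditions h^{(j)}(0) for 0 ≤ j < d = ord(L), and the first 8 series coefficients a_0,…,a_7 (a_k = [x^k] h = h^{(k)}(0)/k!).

L = (-560 - 4608·x - 1664·x^2 - 6144·x^3 - 10240·x^4 - 16384·x^5)·Dx + (208 - 272·x - 896·x^2 + 1408·x^3 + 1536·x^4 - 6144·x^5 - 8192·x^6)·Dx^2 + (-35 - 288·x - 104·x^2 - 384·x^3 - 640·x^4 - 1024·x^5)·Dx^3 + (13 - 17·x - 56·x^2 + 88·x^3 + 96·x^4 - 384·x^5 - 512·x^6)·Dx^4  (order 4).
h: a_k = 0, 5, 3/2, -1/3, 27/4, 65/3, 65/2, 23923/315, …
ICs: h(0) = 0, h′(0) = 5, h′′(0) = 3, h′′′(0) = -2.

f: a_k = 2, 0, -16, 0, 64/3, 0, -512/45, 0, …
g: a_k = 3, 3, 15, 27, 87, 195, 543, 1323, …
h₀=f+g: left-lcm gives L₀, ord ≤ 3.
h=∫h₀ ⇒ L = L₀·Dx.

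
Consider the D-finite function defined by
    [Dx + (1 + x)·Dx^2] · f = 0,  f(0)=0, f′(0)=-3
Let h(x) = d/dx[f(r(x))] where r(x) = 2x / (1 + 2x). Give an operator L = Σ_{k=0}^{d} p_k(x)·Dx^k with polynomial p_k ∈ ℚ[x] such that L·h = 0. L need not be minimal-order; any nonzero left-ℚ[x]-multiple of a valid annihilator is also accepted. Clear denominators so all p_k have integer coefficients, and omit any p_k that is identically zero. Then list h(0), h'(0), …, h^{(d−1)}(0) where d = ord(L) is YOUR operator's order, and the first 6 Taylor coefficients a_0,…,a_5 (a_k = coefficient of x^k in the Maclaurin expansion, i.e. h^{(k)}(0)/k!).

L = (6 + 16·x) + (1 + 6·x + 8·x^2)·Dx  (order 1).
h: a_k = -6, 36, -168, 720, -2976, 12096, …
ICs: h(0) = -6.

f: a_k = 0, -3, 3/2, -1, 3/4, -3/5, …
Substitute x→r, Dx→(1/r')Dx; clear ⇒ L₀.
h₀' ⇒ L via d/dx closure of L₀.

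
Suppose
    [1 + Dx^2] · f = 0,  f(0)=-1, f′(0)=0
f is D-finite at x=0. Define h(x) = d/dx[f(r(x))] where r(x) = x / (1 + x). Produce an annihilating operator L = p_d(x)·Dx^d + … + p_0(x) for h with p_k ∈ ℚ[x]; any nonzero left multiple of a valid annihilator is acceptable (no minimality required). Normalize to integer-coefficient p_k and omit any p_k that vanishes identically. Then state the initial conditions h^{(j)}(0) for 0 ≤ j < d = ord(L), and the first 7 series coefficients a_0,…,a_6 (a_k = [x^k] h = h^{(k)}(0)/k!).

L = (7 + 12·x + 6·x^2) + (6 + 18·x + 18·x^2 + 6·x^3)·Dx + (1 + 4·x + 6·x^2 + 4·x^3 + x^4)·Dx^2  (order 2).
h: a_k = 0, 1, -3, 35/6, -55/6, 1501/120, -609/40, …
ICs: h(0) = 0, h′(0) = 1.

f: a_k = -1, 0, 1/2, 0, -1/24, 0, 1/720, …
h₀=f(r): pull back L_f along r ⇒ L₀.
Differentiate: ansatz ord ≤ ord L₀ ⇒ L.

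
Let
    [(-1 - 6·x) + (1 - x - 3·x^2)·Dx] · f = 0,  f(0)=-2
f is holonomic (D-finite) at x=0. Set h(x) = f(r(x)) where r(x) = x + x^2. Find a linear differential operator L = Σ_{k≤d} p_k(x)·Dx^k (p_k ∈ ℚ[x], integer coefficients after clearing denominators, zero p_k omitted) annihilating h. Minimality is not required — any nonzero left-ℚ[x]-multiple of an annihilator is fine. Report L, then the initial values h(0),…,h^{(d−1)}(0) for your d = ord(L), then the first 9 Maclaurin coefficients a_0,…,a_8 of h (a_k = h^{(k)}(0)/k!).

L = (1 + 8·x + 18·x^2 + 12·x^3) + (-1 + x + 4·x^2 + 6·x^3 + 3·x^4)·Dx  (order 1).
h: a_k = -2, -2, -10, -30, -88, -274, -836, -2550, -7802, …
ICs: h(0) = -2.

f: a_k = -2, -2, -8, -14, -38, -80, -194, -434, -1016, …
h₀=f(r): pull back L_f along r ⇒ L₀.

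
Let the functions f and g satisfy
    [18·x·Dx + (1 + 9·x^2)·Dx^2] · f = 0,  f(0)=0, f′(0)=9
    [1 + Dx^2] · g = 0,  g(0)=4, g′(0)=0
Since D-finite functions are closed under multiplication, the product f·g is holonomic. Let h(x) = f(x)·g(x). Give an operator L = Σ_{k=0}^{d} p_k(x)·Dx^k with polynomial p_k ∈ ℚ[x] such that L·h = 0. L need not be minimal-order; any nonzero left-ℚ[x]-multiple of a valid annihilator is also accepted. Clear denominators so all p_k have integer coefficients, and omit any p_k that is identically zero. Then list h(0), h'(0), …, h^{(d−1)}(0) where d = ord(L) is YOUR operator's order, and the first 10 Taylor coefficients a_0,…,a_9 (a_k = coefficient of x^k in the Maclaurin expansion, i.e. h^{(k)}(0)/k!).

f: a_k = 0, 9, 0, -27, 0, 729/5, 0, -6561/7, 0, 6561, …
g: a_k = 4, 0, -2, 0, 1/6, 0, -1/180, 0, 1/10080, 0, …
Sym-product of L_f,L_g gives L₀ (≤ ord 4).
L = (370 + 9594·x^2 + 4131·x^4 + 2916·x^6 + 6561·x^8) + (684·x + 6804·x^3 + 8748·x^5 + 26244·x^7)·Dx + (380 + 9792·x^2 + 5346·x^4 + 5832·x^6 + 13122·x^8)·Dx^2 + (684·x + 6804·x^3 + 8748·x^5 + 26244·x^7)·Dx^3 + (10 + 198·x^2 + 1215·x^4 + 2916·x^6 + 6561·x^8)·Dx^4  (order 4).
h: a_k = 0, 36, 0, -126, 0, 6387/10, 0, -566341/140, 0, 6304037/224, …
ICs: h(0) = 0, h′(0) = 36, h′′(0) = 0, h′′′(0) = -756.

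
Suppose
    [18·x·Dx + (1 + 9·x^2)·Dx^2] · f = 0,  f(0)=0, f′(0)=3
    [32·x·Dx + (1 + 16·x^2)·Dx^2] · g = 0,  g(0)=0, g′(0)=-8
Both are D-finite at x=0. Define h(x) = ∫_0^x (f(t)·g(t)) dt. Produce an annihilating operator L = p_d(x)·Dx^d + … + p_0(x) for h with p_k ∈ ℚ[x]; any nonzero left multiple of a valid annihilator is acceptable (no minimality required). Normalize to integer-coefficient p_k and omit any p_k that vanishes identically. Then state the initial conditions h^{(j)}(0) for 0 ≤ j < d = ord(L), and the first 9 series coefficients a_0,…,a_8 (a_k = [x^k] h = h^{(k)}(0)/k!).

L = (-3456·x - 144000·x^3 - 1327104·x^5 + 4147200·x^7 + 71663616·x^9)·Dx^2 + (-100 - 11532·x^2 - 259200·x^4 - 1161216·x^6 + 14515200·x^8 + 107495424·x^10)·Dx^3 + (-200·x - 7880·x^3 - 86400·x^5 + 194112·x^7 + 8294400·x^9 + 35831808·x^11)·Dx^4 + (-1 - 50·x^2 - 769·x^4 + 110736·x^8 + 1036800·x^10 + 2985984·x^12)·Dx^5  (order 5).
h: a_k = 0, 0, 0, -8, 0, 40, 0, -10008/35, 0, …
ICs: h(0) = 0, h′(0) = 0, h′′(0) = 0, h′′′(0) = -48, h′′′′(0) = 0.

f: a_k = 0, 3, 0, -9, 0, 243/5, 0, -2187/7, 0, …
g: a_k = 0, -8, 0, 128/3, 0, -2048/5, 0, 32768/7, 0, …
L₀ := L_f ⊗_s L_g (sym. prod.), ord ≤ 4.
h=∫₀ˣh₀: take L = L₀·Dx.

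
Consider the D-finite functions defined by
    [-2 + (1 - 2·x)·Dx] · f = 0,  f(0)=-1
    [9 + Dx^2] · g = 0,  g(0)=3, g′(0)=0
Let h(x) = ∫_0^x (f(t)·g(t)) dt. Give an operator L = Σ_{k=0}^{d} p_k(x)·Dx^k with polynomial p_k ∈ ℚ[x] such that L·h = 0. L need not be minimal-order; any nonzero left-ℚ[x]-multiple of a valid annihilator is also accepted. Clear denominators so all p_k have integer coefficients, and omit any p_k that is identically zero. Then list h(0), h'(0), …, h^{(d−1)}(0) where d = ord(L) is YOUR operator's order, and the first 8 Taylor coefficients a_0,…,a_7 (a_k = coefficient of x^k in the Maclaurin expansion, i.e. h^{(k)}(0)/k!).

f: a_k = -1, -2, -4, -8, -16, -32, -64, -128, …
g: a_k = 3, 0, -27/2, 0, 81/8, 0, -243/80, 0, …
h₀=f·g: eliminate ⇒ L₀, order ≤ 1·2.
∫: right-multiply L₀ by Dx.
L = (-9 + 18·x)·Dx + 4·Dx^2 + (-1 + 2·x)·Dx^3  (order 3).
h: a_k = 0, -3, -3, 1/2, 3/4, -33/40, -11/8, -1077/560, …
ICs: h(0) = 0, h′(0) = -3, h′′(0) = -6.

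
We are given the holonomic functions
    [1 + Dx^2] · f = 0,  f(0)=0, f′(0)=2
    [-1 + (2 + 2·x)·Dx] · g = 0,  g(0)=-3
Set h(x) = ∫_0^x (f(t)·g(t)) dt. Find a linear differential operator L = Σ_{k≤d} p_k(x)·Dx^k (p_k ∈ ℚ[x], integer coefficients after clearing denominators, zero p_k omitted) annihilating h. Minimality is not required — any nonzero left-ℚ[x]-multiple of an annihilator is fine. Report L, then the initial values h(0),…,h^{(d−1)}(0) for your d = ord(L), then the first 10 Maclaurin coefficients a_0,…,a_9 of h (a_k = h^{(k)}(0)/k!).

L = (7 + 8·x + 4·x^2)·Dx + (-4 - 4·x)·Dx^2 + (4 + 8·x + 4·x^2)·Dx^3  (order 3).
h: a_k = 0, 0, -3, -1, 7/16, 1/40, 19/1920, -81/4480, 983/86016, -7727/967680, …
ICs: h(0) = 0, h′(0) = 0, h′′(0) = -6.

f: a_k = 0, 2, 0, -1/3, 0, 1/60, 0, -1/2520, 0, 1/181440, …
g: a_k = -3, -3/2, 3/8, -3/16, 15/128, -21/256, 63/1024, -99/2048, 1287/32768, -2145/65536, …
Product ⇒ symmetric product L₀, ord ≤ 2.
h=∫₀ˣh₀: take L = L₀·Dx.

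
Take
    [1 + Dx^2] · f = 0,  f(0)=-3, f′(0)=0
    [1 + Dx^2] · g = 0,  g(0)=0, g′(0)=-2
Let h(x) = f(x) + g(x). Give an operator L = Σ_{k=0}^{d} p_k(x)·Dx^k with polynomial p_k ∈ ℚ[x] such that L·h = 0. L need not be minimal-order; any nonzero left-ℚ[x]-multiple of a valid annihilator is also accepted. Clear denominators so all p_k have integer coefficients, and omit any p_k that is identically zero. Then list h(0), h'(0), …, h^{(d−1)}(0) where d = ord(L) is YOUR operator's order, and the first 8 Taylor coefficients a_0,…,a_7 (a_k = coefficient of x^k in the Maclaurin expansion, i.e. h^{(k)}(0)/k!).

f: a_k = -3, 0, 3/2, 0, -1/8, 0, 1/240, 0, …
g: a_k = 0, -2, 0, 1/3, 0, -1/60, 0, 1/2520, …
Sum ⇒ L₀ = lclm(L_f,L_g) in ℚ(x)⟨Dx⟩.
L = 1 + Dx^2  (order 2).
h: a_k = -3, -2, 3/2, 1/3, -1/8, -1/60, 1/240, 1/2520, …
ICs: h(0) = -3, h′(0) = -2.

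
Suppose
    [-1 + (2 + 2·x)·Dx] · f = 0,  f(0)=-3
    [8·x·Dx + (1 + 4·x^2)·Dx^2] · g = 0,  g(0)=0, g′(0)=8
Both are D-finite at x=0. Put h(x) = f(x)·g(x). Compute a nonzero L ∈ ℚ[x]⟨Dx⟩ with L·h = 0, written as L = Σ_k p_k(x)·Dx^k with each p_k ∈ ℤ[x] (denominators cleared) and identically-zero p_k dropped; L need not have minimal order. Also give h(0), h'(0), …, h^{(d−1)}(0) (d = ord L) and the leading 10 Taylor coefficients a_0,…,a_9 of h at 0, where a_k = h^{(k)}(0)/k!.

L = (3 - 16·x - 4·x^2) + (-4 + 28·x + 48·x^2 + 16·x^3)·Dx + (4 + 8·x + 20·x^2 + 32·x^3 + 16·x^4)·Dx^2  (order 2).
h: a_k = 0, -24, -12, 35, 29/2, -6389/80, -5929/160, 1022653/4480, 944407/8960, -60850925/86016, …
ICs: h(0) = 0, h′(0) = -24.

f: a_k = -3, -3/2, 3/8, -3/16, 15/128, -21/256, 63/1024, -99/2048, 1287/32768, -2145/65536, …
g: a_k = 0, 8, 0, -32/3, 0, 128/5, 0, -512/7, 0, 2048/9, …
f·g: L₀ = L_f ⊗_s L_g, ord ≤ 1·2.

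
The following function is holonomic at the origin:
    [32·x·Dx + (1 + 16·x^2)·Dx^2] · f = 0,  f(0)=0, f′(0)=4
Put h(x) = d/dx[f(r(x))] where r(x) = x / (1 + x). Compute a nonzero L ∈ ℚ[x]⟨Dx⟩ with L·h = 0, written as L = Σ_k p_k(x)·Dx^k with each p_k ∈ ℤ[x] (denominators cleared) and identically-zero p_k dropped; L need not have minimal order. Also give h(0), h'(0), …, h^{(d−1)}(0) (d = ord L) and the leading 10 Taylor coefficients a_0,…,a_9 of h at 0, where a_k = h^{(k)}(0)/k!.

L = (2 + 34·x) + (1 + 2·x + 17·x^2)·Dx  (order 1).
h: a_k = 4, -8, -52, 240, 404, -4888, 2908, 77280, -203996, -905768, …
ICs: h(0) = 4.

f: a_k = 0, 4, 0, -64/3, 0, 1024/5, 0, -16384/7, 0, 262144/9, …
h₀=f(r): pull back L_f along r ⇒ L₀.
Derive L from L₀ (diff closure).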